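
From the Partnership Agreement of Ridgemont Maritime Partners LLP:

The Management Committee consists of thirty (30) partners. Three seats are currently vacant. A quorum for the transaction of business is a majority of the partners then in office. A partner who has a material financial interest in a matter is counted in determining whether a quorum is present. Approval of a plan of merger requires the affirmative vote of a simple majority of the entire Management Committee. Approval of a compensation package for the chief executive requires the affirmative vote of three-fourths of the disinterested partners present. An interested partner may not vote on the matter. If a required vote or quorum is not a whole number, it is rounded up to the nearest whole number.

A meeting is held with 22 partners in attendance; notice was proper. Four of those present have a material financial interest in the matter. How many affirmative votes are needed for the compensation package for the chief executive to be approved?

14

The compensation package for the chief executive requires three-fourths of the disinterested partners present (22 − 4 = 18).
3/4 of 18 = 13.50, rounded up to 14.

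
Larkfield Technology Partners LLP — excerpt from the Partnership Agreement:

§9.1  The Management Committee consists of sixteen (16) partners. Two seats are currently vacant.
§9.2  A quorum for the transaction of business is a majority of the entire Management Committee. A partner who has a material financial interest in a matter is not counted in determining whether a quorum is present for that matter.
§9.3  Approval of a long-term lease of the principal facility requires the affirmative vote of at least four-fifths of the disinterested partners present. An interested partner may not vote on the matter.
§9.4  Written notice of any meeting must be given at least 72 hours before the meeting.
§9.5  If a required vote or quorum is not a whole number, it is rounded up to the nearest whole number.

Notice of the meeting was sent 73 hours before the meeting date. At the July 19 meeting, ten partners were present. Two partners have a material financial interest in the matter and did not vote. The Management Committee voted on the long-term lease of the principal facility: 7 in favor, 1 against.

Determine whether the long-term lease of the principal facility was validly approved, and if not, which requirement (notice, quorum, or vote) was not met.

Invalid — quorum requirement not satisfied.

Notice: 73 hours given; 72 required (73 ≥ 72). Satisfied.
Quorum: 10 present, but the 2 interested partners do not count, leaving 8. Quorum is 9. Not satisfied.
Vote: the long-term lease of the principal facility requires four-fifths of the disinterested partners present (10 − 2 = 8). 4/5 of 8 = 6.40, rounded up to 7, so 7 affirmative votes are needed; 7 voted in favor. Satisfied. (Moot — without a quorum no business can be validly transacted.)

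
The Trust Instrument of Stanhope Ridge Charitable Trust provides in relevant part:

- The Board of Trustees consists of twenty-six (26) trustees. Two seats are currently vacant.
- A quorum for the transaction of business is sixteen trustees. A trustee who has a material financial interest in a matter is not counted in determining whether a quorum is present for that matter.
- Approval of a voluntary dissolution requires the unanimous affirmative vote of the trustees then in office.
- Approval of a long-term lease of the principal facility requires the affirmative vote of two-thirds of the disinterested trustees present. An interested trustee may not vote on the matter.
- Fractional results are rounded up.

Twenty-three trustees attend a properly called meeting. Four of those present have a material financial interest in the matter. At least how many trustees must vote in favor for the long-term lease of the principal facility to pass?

13

The long-term lease of the principal facility requires two-thirds of the disinterested trustees present (23 − 4 = 19).
2/3 of 19 = 12.67, rounded up to 13.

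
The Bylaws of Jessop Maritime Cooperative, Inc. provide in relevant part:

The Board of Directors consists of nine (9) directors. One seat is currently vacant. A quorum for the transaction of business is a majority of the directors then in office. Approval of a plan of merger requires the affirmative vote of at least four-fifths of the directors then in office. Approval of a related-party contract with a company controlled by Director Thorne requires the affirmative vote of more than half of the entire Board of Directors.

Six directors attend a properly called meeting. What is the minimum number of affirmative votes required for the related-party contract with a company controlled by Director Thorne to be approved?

5

The related-party contract with a company controlled by Director Thorne requires a majority of the entire Board of Directors (9).
A majority of 9 is 5.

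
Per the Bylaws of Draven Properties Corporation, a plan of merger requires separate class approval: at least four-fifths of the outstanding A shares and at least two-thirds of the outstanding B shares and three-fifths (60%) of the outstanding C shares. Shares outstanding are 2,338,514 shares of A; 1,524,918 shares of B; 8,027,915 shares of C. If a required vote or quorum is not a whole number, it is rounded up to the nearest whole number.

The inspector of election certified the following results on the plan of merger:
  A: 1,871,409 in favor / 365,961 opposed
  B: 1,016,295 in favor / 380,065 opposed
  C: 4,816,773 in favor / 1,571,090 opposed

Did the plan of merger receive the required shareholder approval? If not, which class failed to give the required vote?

A: 4/5 of 2338514 = 1870811.20, rounded up to 1870812; 1,870,812 required, 1,871,409 in favor — approved.
B: 2/3 of 1524918 = 1016612; 1,016,612 required, 1,016,295 in favor — not approved.
C: 3/5 of 8027915 = 4816749; 4,816,749 required, 4,816,773 in favor — approved.

Not approved — the B shares did not give the required vote.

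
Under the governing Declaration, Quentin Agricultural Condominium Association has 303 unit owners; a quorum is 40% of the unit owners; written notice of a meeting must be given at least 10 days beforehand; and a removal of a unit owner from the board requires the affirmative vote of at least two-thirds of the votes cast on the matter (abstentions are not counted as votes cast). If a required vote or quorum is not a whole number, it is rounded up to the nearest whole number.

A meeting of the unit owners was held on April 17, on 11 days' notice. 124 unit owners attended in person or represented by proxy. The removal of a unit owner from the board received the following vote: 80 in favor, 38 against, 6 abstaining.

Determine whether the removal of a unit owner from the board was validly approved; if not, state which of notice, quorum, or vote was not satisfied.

Valid — all requirements satisfied.

Notice: 11 days given; 10 required. Satisfied.
Quorum: 40% of 303 = 121.20, rounded up to 122; 124 present. Satisfied.
Vote: requires two-thirds of the votes cast (124 − 6 abstaining = 118); 2/3 of 118 = 78.67, rounded up to 79, so 79 needed; 80 in favor. Satisfied.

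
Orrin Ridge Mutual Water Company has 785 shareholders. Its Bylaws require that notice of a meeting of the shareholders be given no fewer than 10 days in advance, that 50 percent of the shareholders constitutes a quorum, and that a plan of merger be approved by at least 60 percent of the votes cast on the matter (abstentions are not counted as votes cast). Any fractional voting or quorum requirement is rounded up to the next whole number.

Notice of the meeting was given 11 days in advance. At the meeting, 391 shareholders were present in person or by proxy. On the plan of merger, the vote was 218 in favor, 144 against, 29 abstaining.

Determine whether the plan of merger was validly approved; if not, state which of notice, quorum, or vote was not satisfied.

Invalid — quorum requirement not satisfied.

Notice: 11 days given; 10 required. Satisfied.
Quorum: 50% of 785 = 392.50, rounded up to 393; 391 present. Not satisfied.
Vote: requires three-fifths of the votes cast (391 − 29 abstaining = 362); 3/5 of 362 = 217.20, rounded up to 218, so 218 needed; 218 in favor. Satisfied.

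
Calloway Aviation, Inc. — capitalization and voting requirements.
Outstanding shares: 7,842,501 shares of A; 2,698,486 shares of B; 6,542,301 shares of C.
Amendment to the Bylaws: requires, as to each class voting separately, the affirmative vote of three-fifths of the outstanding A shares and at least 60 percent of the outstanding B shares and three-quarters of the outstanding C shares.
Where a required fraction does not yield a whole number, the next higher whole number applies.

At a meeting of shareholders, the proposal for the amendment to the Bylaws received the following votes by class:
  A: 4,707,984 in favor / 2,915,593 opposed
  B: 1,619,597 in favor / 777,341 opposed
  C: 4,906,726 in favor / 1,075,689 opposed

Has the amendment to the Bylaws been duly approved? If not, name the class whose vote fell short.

Approved — every class gave the required vote.

A: 3/5 of 7842501 = 4705500.60, rounded up to 4705501; 4,705,501 required, 4,707,984 in favor — approved.
B: 3/5 of 2698486 = 1619091.60, rounded up to 1619092; 1,619,092 required, 1,619,597 in favor — approved.
C: 3/4 of 6542301 = 4906725.75, rounded up to 4906726; 4,906,726 required, 4,906,726 in favor — approved.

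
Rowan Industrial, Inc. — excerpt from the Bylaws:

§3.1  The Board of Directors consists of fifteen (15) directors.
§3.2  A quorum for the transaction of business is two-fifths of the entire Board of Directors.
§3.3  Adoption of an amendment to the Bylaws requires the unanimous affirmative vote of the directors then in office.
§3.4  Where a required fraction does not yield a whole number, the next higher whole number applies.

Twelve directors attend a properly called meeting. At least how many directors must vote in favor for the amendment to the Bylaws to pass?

The amendment to the Bylaws requires the unanimous vote of the directors then in office (15).
Unanimous means all 15.
(Only 12 can vote, so the amendment to the Bylaws cannot pass at this meeting, but the required vote is still 15.)

15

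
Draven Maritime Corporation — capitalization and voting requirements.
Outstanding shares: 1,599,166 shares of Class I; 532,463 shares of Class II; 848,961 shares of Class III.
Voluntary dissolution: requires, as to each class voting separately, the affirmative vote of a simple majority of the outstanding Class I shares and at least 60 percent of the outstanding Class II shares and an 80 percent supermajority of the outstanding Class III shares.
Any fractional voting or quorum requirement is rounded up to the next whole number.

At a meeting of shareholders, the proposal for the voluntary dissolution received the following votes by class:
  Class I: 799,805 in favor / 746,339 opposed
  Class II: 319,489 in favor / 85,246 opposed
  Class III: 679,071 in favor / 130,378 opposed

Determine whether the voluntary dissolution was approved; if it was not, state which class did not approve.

Class I: a majority of 1599166 is 799584; 799,584 required, 799,805 in favor — approved.
Class II: 3/5 of 532463 = 319477.80, rounded up to 319478; 319,478 required, 319,489 in favor — approved.
Class III: 4/5 of 848961 = 679168.80, rounded up to 679169; 679,169 required, 679,071 in favor — not approved.

Not approved — the Class III shares did not give the required vote.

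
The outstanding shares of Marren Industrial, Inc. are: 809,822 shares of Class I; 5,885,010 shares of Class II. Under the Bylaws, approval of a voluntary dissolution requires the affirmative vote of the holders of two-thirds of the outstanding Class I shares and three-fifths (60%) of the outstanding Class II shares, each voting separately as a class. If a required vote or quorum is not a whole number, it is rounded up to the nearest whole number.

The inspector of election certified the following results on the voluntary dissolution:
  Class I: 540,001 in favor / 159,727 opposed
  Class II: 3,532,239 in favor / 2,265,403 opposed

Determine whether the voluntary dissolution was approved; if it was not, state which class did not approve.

Class I: 2/3 of 809822 = 539881.33, rounded up to 539882; 539,882 required, 540,001 in favor — approved.
Class II: 3/5 of 5885010 = 3531006; 3,531,006 required, 3,532,239 in favor — approved.

Approved — every class gave the required vote.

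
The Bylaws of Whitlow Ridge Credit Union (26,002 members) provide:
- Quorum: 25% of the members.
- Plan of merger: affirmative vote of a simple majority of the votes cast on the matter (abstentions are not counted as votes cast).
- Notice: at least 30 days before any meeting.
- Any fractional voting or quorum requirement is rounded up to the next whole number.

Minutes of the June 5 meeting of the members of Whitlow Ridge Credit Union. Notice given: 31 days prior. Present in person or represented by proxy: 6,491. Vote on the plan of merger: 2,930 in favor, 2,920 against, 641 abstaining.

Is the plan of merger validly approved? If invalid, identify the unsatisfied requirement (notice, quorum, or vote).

Notice: 31 days given; 30 required. Satisfied.
Quorum: 25% of 26,002 = 6,500.50, rounded up to 6,501; 6,491 present. Not satisfied.
Vote: requires a majority of the votes cast (6,491 − 641 abstaining = 5,850); a majority of 5850 is 2926, so 2,926 needed; 2,930 in favor. Satisfied.

Invalid — quorum requirement not satisfied.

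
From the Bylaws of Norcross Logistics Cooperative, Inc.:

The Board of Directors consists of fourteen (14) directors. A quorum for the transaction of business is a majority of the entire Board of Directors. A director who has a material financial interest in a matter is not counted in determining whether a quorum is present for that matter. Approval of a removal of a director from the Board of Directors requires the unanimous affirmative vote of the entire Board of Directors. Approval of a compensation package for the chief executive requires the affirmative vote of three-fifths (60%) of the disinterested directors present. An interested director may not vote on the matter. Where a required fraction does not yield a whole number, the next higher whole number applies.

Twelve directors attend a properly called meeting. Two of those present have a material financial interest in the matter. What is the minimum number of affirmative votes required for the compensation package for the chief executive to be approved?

6

The compensation package for the chief executive requires three-fifths of the disinterested directors present (12 − 2 = 10).
3/5 of 10 = 6.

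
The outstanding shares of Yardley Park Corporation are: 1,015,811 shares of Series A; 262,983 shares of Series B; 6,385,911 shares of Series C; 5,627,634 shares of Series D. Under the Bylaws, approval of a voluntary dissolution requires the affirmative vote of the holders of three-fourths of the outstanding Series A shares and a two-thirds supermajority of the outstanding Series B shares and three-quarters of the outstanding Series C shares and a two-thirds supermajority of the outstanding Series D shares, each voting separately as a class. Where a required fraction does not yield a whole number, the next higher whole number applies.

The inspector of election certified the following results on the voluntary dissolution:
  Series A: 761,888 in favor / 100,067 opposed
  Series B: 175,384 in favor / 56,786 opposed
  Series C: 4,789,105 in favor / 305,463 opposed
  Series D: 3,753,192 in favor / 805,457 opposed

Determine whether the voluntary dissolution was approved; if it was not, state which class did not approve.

Not approved — the Series C shares did not give the required vote.

Series A: 3/4 of 1015811 = 761858.25, rounded up to 761859; 761,859 required, 761,888 in favor — approved.
Series B: 2/3 of 262983 = 175322; 175,322 required, 175,384 in favor — approved.
Series C: 3/4 of 6385911 = 4789433.25, rounded up to 4789434; 4,789,434 required, 4,789,105 in favor — not approved.
Series D: 2/3 of 5627634 = 3751756; 3,751,756 required, 3,753,192 in favor — approved.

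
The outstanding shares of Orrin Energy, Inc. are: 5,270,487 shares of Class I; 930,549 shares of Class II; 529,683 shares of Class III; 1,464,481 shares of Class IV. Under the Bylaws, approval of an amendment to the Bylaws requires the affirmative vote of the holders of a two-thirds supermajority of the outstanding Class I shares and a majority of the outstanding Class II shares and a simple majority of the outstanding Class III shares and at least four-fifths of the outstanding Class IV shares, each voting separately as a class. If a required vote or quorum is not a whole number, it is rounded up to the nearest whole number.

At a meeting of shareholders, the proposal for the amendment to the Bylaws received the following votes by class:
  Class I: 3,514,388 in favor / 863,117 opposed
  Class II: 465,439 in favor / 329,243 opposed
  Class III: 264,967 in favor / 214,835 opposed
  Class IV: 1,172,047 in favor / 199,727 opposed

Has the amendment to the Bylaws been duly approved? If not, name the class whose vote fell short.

Approved — every class gave the required vote.

Class I: 2/3 of 5270487 = 3513658; 3,513,658 required, 3,514,388 in favor — approved.
Class II: a majority of 930549 is 465275; 465,275 required, 465,439 in favor — approved.
Class III: a majority of 529683 is 264842; 264,842 required, 264,967 in favor — approved.
Class IV: 4/5 of 1464481 = 1171584.80, rounded up to 1171585; 1,171,585 required, 1,172,047 in favor — approved.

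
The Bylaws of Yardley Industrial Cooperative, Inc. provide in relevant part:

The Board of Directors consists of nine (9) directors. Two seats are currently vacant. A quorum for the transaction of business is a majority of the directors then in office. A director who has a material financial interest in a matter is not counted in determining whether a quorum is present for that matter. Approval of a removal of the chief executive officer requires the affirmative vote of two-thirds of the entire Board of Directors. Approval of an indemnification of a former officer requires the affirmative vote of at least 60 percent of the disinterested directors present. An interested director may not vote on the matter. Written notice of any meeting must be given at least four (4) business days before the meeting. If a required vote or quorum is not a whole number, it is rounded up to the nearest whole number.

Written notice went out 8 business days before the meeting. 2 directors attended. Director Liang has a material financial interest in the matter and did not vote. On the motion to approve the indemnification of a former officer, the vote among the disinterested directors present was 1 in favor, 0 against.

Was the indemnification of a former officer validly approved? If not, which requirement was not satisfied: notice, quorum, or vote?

Invalid — quorum requirement not satisfied.

Notice: 8 business days given; 4 required (8 ≥ 4). Satisfied.
Quorum: 2 present, but the 1 interested director does not count, leaving 1. Quorum is 4. Not satisfied.
Vote: the indemnification of a former officer requires three-fifths of the disinterested directors present (2 − 1 = 1). 3/5 of 1 = 0.60, rounded up to 1, so 1 affirmative vote is needed; 1 voted in favor. Satisfied. (Moot — without a quorum no business can be validly transacted.)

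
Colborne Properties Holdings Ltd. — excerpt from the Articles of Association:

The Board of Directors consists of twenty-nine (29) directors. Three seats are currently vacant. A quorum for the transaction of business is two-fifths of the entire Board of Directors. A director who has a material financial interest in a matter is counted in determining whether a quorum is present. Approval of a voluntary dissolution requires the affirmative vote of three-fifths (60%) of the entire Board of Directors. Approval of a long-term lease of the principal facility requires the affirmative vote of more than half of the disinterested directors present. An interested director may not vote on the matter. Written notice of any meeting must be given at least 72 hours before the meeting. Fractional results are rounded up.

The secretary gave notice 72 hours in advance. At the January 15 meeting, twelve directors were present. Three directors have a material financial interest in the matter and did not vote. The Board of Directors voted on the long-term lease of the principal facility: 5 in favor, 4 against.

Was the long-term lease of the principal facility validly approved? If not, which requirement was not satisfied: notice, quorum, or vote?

Valid — all requirements satisfied.

Notice: 72 hours given; 72 required (72 ≥ 72). Satisfied.
Quorum: 12 present (interested directors count toward quorum); quorum is 12. Satisfied.
Vote: the long-term lease of the principal facility requires a majority of the disinterested directors present (12 − 3 = 9). A majority of 9 is 5, so 5 affirmative votes are needed; 5 voted in favor. Satisfied.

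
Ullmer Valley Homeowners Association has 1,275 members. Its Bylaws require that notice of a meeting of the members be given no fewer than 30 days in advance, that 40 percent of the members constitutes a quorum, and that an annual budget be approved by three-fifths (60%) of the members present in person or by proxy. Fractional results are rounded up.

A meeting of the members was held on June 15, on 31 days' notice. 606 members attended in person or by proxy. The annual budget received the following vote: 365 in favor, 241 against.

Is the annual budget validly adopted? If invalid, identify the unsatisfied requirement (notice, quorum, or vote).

Notice: 31 days given; 30 required. Satisfied.
Quorum: 40% of 1,275 = 510; 606 present. Satisfied.
Vote: requires three-fifths of those present (606); 3/5 of 606 = 363.60, rounded up to 364, so 364 needed; 365 in favor. Satisfied.

Valid — all requirements satisfied.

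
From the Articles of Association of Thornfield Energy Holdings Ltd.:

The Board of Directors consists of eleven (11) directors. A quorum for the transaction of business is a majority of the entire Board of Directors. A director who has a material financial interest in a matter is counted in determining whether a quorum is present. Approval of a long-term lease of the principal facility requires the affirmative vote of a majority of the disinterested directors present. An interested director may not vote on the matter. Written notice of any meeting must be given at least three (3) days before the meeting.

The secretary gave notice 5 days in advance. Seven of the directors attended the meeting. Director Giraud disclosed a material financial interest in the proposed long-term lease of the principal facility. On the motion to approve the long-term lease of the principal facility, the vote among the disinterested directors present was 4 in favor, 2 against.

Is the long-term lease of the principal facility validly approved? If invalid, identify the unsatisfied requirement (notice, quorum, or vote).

Notice: 5 days given; 3 required (5 ≥ 3). Satisfied.
Quorum: 7 present (interested directors count toward quorum); quorum is 6. Satisfied.
Vote: the long-term lease of the principal facility requires a majority of the disinterested directors present (7 − 1 = 6). A majority of 6 is 4, so 4 affirmative votes are needed; 4 voted in favor. Satisfied.

Valid — all requirements satisfied.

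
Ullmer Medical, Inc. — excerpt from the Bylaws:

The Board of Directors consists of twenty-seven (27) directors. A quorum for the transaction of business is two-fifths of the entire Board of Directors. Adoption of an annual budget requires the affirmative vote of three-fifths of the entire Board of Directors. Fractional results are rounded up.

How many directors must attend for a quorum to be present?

2/5 of 27 = 10.80, rounded up to 11.

11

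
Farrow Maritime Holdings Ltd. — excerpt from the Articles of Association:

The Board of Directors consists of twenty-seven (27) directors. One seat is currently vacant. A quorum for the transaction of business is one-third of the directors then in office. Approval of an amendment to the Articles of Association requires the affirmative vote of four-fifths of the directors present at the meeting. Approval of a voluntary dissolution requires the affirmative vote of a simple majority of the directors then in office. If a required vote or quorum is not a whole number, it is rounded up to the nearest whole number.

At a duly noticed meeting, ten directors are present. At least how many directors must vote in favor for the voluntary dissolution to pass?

14

The voluntary dissolution requires a majority of the directors then in office (26).
A majority of 26 is 14.
(Only 10 can vote, so the voluntary dissolution cannot pass at this meeting, but the required vote is still 14.)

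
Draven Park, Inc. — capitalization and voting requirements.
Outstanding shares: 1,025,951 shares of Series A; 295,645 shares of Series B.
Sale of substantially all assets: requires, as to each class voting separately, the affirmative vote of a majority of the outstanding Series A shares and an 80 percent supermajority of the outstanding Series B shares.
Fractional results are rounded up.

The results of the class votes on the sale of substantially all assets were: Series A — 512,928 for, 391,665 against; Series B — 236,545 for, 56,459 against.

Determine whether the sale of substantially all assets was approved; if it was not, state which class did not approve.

Not approved — the Series A shares did not give the required vote.

Series A: a majority of 1025951 is 512976; 512,976 required, 512,928 in favor — not approved.
Series B: 4/5 of 295645 = 236516; 236,516 required, 236,545 in favor — approved.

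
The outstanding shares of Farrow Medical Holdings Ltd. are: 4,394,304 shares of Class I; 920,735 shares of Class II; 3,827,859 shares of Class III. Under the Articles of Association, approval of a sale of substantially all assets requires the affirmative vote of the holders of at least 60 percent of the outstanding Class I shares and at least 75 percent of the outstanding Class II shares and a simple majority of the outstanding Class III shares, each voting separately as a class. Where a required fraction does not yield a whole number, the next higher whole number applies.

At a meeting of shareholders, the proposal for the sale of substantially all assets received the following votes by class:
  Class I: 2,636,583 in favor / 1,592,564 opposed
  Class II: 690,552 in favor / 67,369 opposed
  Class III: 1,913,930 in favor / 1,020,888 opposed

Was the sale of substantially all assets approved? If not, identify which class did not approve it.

Class I: 3/5 of 4394304 = 2636582.40, rounded up to 2636583; 2,636,583 required, 2,636,583 in favor — approved.
Class II: 3/4 of 920735 = 690551.25, rounded up to 690552; 690,552 required, 690,552 in favor — approved.
Class III: a majority of 3827859 is 1913930; 1,913,930 required, 1,913,930 in favor — approved.

Approved — every class gave the required vote.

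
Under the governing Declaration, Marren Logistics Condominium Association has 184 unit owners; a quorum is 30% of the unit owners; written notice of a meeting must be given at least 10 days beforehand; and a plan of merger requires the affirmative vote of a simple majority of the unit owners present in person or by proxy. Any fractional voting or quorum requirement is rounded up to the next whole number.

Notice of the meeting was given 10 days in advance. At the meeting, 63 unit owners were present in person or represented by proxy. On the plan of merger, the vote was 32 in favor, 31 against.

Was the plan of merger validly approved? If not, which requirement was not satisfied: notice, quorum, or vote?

Notice: 10 days given; 10 required. Satisfied.
Quorum: 30% of 184 = 55.20, rounded up to 56; 63 present. Satisfied.
Vote: requires a majority of those present (63); a majority of 63 is 32, so 32 needed; 32 in favor. Satisfied.

Valid — all requirements satisfied.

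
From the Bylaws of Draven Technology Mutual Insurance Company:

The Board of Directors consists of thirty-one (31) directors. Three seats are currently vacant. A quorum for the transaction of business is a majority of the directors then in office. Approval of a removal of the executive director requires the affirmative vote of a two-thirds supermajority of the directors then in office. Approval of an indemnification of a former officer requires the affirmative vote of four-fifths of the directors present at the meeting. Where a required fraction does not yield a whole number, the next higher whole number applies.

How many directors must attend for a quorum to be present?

15

A majority of 28 is 15.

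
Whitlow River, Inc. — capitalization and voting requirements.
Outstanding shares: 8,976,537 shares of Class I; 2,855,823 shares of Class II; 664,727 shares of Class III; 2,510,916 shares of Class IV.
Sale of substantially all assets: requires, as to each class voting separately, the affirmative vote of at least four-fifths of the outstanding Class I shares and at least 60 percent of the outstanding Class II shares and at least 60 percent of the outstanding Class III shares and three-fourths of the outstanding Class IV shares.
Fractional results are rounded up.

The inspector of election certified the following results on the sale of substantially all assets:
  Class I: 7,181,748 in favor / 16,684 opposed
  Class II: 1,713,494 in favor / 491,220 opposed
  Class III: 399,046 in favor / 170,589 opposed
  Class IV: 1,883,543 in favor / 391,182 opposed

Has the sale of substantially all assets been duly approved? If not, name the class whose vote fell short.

Class I: 4/5 of 8976537 = 7181229.60, rounded up to 7181230; 7,181,230 required, 7,181,748 in favor — approved.
Class II: 3/5 of 2855823 = 1713493.80, rounded up to 1713494; 1,713,494 required, 1,713,494 in favor — approved.
Class III: 3/5 of 664727 = 398836.20, rounded up to 398837; 398,837 required, 399,046 in favor — approved.
Class IV: 3/4 of 2510916 = 1883187; 1,883,187 required, 1,883,543 in favor — approved.

Approved — every class gave the required vote.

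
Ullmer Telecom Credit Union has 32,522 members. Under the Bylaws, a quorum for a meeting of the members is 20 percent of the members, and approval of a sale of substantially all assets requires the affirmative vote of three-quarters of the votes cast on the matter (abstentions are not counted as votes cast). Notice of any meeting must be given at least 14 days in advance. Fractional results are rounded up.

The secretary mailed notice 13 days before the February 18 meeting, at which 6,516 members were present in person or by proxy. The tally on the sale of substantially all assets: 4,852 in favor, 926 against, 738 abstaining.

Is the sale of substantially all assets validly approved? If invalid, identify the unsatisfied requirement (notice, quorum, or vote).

Notice: 13 days given; 14 required. Not satisfied.
Quorum: 20% of 32,522 = 6,504.40, rounded up to 6,505; 6,516 present. Satisfied.
Vote: requires three-fourths of the votes cast (6,516 − 738 abstaining = 5,778); 3/4 of 5778 = 4333.50, rounded up to 4334, so 4,334 needed; 4,852 in favor. Satisfied.

Invalid — notice requirement not satisfied.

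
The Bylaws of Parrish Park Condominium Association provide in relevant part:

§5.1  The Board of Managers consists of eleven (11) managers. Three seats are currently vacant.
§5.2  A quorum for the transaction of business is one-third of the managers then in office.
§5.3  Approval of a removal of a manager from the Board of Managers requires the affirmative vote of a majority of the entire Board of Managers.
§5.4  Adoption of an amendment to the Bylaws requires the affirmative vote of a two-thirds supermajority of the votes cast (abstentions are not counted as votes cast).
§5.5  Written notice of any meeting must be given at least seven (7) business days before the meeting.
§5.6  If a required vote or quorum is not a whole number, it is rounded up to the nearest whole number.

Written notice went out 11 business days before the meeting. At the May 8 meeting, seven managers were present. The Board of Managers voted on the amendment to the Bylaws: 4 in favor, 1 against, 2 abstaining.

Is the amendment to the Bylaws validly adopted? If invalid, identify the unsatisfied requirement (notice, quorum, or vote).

Valid — all requirements satisfied.

Notice: 11 business days given; 7 required (11 ≥ 7). Satisfied.
Quorum: 7 present; quorum is 3. Satisfied.
Vote: the amendment to the Bylaws requires two-thirds of the votes cast (7 present − 2 abstaining = 5). 2/3 of 5 = 3.33, rounded up to 4, so 4 affirmative votes are needed; 4 voted in favor. Satisfied.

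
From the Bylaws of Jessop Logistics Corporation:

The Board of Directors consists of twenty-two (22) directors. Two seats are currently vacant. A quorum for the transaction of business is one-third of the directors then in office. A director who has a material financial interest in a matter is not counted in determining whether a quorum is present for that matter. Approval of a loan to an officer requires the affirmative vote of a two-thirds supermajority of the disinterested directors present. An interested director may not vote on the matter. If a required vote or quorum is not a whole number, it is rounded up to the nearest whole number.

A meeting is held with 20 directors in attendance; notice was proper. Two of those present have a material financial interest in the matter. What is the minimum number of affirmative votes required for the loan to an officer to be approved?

12

The loan to an officer requires two-thirds of the disinterested directors present (20 − 2 = 18).
2/3 of 18 = 12.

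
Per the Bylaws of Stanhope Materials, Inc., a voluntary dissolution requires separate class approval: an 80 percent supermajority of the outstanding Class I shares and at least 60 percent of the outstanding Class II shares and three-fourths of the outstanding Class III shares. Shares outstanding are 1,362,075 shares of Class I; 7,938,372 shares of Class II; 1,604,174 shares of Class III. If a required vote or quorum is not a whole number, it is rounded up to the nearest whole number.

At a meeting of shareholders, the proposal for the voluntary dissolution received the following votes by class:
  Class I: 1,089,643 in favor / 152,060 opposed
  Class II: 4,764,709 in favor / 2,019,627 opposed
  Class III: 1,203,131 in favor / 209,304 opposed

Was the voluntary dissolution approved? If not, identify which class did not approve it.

Not approved — the Class I shares did not give the required vote.

Class I: 4/5 of 1362075 = 1089660; 1,089,660 required, 1,089,643 in favor — not approved.
Class II: 3/5 of 7938372 = 4763023.20, rounded up to 4763024; 4,763,024 required, 4,764,709 in favor — approved.
Class III: 3/4 of 1604174 = 1203130.50, rounded up to 1203131; 1,203,131 required, 1,203,131 in favor — approved.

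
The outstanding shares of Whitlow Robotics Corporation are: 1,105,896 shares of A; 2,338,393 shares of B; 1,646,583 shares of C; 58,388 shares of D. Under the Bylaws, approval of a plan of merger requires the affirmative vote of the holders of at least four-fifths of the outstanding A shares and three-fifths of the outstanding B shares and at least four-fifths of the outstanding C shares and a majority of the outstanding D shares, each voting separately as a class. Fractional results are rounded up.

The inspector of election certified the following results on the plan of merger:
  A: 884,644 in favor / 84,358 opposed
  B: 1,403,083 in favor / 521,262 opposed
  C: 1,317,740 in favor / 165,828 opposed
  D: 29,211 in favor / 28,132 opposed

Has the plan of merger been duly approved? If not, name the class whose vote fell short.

Not approved — the A shares did not give the required vote.

A: 4/5 of 1105896 = 884716.80, rounded up to 884717; 884,717 required, 884,644 in favor — not approved.
B: 3/5 of 2338393 = 1403035.80, rounded up to 1403036; 1,403,036 required, 1,403,083 in favor — approved.
C: 4/5 of 1646583 = 1317266.40, rounded up to 1317267; 1,317,267 required, 1,317,740 in favor — approved.
D: a majority of 58388 is 29195; 29,195 required, 29,211 in favor — approved.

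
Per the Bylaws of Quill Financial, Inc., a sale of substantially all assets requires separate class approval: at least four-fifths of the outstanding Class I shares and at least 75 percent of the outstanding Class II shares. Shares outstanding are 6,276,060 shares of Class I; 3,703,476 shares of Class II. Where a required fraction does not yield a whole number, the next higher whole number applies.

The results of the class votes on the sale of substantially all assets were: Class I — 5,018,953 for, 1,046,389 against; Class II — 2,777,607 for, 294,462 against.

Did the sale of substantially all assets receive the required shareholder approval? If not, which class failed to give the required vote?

Class I: 4/5 of 6276060 = 5020848; 5,020,848 required, 5,018,953 in favor — not approved.
Class II: 3/4 of 3703476 = 2777607; 2,777,607 required, 2,777,607 in favor — approved.

Not approved — the Class I shares did not give the required vote.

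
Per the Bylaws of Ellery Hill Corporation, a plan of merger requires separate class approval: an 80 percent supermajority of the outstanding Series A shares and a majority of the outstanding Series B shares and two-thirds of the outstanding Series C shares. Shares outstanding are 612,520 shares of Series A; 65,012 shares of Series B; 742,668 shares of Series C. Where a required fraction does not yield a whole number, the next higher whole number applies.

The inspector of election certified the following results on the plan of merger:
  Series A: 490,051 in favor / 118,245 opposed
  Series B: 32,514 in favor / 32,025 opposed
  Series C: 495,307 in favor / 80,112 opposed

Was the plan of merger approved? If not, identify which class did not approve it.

Approved — every class gave the required vote.

Series A: 4/5 of 612520 = 490016; 490,016 required, 490,051 in favor — approved.
Series B: a majority of 65012 is 32507; 32,507 required, 32,514 in favor — approved.
Series C: 2/3 of 742668 = 495112; 495,112 required, 495,307 in favor — approved.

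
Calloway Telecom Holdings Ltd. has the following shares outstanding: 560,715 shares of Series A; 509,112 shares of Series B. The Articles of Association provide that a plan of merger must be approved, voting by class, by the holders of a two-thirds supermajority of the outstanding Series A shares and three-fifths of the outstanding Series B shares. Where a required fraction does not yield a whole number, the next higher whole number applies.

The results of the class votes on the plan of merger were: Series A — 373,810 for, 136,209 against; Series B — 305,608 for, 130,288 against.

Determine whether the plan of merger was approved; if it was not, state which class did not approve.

Series A: 2/3 of 560715 = 373810; 373,810 required, 373,810 in favor — approved.
Series B: 3/5 of 509112 = 305467.20, rounded up to 305468; 305,468 required, 305,608 in favor — approved.

Approved — every class gave the required vote.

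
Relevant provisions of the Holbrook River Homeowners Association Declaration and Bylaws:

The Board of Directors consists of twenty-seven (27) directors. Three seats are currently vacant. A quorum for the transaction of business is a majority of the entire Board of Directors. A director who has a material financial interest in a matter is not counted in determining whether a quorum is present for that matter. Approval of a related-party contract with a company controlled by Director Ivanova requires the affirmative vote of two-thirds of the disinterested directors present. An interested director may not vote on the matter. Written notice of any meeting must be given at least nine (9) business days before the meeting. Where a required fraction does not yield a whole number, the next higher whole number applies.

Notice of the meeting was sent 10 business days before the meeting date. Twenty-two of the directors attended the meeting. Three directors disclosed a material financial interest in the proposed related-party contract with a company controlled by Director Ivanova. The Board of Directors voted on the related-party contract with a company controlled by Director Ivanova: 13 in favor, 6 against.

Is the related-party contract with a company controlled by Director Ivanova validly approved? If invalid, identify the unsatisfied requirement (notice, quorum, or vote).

Valid — all requirements satisfied.

Notice: 10 business days given; 9 required (10 ≥ 9). Satisfied.
Quorum: 22 present, but the 3 interested directors do not count, leaving 19. Quorum is 14. Satisfied.
Vote: the related-party contract with a company controlled by Director Ivanova requires two-thirds of the disinterested directors present (22 − 3 = 19). 2/3 of 19 = 12.67, rounded up to 13, so 13 affirmative votes are needed; 13 voted in favor. Satisfied.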